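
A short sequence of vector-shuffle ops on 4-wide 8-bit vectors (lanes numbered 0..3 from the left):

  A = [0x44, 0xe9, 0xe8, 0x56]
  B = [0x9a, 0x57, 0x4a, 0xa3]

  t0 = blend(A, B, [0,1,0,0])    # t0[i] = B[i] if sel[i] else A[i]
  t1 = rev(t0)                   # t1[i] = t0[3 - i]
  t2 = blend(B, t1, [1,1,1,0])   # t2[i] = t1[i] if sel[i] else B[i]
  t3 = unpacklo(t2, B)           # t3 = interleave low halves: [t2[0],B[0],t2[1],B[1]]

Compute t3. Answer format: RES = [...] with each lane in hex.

RES = [0x56, 0x9a, 0xe8, 0x57]

→ t0 |44|57|e8|56|
→ t1 |56|e8|57|44|
→ t2 |56|e8|57|a3|
→ t3 |56|9a|e8|57|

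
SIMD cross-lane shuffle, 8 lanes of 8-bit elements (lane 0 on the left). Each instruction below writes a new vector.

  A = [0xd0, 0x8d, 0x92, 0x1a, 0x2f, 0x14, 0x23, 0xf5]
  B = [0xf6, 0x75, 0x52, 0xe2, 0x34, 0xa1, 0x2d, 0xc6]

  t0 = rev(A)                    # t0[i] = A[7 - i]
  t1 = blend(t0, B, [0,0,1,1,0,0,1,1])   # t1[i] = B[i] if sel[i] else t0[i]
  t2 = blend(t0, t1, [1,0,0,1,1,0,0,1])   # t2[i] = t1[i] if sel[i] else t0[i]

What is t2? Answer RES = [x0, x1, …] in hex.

RES = [0xf5, 0x23, 0x14, 0xe2, 0x1a, 0x92, 0x8d, 0xc6]

→ t0 |f5|23|14|2f|1a|92|8d|d0|
→ t1 |f5|23|52|e2|1a|92|2d|c6|
→ t2 |f5|23|14|e2|1a|92|8d|c6|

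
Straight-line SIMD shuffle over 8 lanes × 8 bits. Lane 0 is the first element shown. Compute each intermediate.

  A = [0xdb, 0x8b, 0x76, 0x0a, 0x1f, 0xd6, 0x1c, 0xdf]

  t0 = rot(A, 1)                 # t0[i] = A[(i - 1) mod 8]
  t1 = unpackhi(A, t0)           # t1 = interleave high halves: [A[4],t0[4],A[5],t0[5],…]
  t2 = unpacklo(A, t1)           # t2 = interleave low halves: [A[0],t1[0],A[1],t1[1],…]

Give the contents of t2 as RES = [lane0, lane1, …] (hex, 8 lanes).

RES = [ 0xdb  0x1f  0x8b  0x0a  0x76  0xd6  0x0a  0x1f ]

→ t0 |df|db|8b|76|0a|1f|d6|1c|
→ t1 |1f|0a|d6|1f|1c|d6|df|1c|
→ t2 |db|1f|8b|0a|76|d6|0a|1f|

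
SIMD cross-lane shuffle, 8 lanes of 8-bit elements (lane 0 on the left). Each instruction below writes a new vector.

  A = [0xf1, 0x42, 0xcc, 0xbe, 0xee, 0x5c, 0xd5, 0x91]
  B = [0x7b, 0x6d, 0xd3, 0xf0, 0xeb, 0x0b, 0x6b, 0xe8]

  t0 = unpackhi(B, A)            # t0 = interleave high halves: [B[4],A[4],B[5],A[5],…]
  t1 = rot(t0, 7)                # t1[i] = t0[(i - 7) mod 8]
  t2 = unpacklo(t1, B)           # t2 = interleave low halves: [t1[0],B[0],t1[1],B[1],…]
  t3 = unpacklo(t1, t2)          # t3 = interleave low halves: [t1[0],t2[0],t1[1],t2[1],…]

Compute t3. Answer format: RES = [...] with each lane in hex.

t0 = [0xeb, 0xee, 0x0b, 0x5c, 0x6b, 0xd5, 0xe8, 0x91]
t1 = [0xee, 0x0b, 0x5c, 0x6b, 0xd5, 0xe8, 0x91, 0xeb]
t2 = [0xee, 0x7b, 0x0b, 0x6d, 0x5c, 0xd3, 0x6b, 0xf0]
t3 = [0xee, 0xee, 0x0b, 0x7b, 0x5c, 0x0b, 0x6b, 0x6d]

RES = [ 0xee  0xee  0x0b  0x7b  0x5c  0x0b  0x6b  0x6d ]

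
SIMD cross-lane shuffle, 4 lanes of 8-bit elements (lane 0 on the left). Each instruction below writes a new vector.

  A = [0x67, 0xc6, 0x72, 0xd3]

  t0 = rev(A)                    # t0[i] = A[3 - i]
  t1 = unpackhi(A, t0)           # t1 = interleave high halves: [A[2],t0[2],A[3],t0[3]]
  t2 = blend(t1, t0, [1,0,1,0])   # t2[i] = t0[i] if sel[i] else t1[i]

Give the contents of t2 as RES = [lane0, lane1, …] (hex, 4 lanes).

RES = [0xd3, 0xc6, 0xc6, 0x67]

  t0: d3 72 c6 67
  t1: 72 c6 d3 67
  t2: d3 c6 c6 67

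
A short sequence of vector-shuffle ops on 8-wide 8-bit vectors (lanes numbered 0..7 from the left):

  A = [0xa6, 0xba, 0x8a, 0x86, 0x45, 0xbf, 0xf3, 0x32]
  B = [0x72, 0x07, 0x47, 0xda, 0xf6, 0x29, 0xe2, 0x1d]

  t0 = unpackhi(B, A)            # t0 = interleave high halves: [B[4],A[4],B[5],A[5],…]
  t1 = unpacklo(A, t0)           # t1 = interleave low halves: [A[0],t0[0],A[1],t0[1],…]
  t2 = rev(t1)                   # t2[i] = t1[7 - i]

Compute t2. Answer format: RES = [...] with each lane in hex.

RES = [0xbf, 0x86, 0x29, 0x8a, 0x45, 0xba, 0xf6, 0xa6]

  t0: f6 45 29 bf e2 f3 1d 32
  t1: a6 f6 ba 45 8a 29 86 bf
  t2: bf 86 29 8a 45 ba f6 a6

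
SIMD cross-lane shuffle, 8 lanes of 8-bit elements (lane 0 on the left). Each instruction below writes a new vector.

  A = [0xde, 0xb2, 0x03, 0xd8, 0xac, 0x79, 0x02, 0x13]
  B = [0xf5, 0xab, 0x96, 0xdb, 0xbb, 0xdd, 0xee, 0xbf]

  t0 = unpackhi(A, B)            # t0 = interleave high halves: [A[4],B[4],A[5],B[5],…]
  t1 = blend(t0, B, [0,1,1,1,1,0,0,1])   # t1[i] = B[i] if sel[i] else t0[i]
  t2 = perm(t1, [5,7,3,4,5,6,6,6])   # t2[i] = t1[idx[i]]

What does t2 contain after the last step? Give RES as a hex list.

RES = [0xee, 0xbf, 0xdb, 0xbb, 0xee, 0x13, 0x13, 0x13]

  t0: ac bb 79 dd 02 ee 13 bf
  t1: ac ab 96 db bb ee 13 bf
  t2: ee bf db bb ee 13 13 13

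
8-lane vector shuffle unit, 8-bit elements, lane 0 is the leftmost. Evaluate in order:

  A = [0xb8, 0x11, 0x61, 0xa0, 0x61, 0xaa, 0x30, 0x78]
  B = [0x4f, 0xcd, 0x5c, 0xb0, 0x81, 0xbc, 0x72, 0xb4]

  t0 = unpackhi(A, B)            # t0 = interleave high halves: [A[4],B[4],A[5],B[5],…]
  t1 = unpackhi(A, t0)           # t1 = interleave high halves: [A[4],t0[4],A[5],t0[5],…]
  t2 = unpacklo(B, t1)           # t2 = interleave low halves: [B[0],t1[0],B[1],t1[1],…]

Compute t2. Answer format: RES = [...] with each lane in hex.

  t0: 61 81 aa bc 30 72 78 b4
  t1: 61 30 aa 72 30 78 78 b4
  t2: 4f 61 cd 30 5c aa b0 72

RES = [ 0x4f  0x61  0xcd  0x30  0x5c  0xaa  0xb0  0x72 ]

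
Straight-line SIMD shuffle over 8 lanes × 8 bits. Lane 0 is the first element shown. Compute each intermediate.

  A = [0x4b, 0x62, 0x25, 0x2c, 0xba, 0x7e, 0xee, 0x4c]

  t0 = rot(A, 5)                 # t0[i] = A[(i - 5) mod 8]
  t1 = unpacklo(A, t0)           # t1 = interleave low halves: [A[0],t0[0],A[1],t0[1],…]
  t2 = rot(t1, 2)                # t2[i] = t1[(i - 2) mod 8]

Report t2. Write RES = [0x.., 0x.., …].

RES = [0x2c, 0xee, 0x4b, 0x2c, 0x62, 0xba, 0x25, 0x7e]

  t0: 2c ba 7e ee 4c 4b 62 25
  t1: 4b 2c 62 ba 25 7e 2c ee
  t2: 2c ee 4b 2c 62 ba 25 7e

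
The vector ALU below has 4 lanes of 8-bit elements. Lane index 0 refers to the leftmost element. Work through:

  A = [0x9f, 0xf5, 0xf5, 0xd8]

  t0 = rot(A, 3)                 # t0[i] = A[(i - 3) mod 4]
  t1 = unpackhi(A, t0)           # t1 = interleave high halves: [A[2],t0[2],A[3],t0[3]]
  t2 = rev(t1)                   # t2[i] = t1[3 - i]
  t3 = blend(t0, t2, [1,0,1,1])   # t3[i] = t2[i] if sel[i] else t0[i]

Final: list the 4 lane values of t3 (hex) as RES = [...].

RES = [0x9f, 0xf5, 0xd8, 0xf5]

→ t0 |f5|f5|d8|9f|
→ t1 |f5|d8|d8|9f|
→ t2 |9f|d8|d8|f5|
→ t3 |9f|f5|d8|f5|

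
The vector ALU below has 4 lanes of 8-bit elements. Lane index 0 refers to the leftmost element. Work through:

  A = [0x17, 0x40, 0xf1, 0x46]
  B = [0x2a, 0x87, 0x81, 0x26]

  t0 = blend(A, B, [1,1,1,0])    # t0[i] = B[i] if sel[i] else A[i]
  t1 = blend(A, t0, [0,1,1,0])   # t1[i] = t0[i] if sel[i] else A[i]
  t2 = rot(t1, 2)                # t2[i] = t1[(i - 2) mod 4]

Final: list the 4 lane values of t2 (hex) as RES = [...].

  t0: 2a 87 81 46
  t1: 17 87 81 46
  t2: 81 46 17 87

RES = [0x81, 0x46, 0x17, 0x87]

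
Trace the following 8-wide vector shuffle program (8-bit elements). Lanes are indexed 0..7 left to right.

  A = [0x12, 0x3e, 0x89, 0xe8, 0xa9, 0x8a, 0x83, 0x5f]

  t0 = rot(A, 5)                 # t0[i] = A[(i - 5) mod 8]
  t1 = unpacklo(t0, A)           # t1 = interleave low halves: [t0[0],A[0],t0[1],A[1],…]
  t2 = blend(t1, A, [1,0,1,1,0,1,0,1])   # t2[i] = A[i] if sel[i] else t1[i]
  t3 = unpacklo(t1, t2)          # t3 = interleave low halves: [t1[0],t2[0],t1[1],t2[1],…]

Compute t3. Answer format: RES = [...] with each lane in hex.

RES = [ 0xe8  0x12  0x12  0x12  0xa9  0x89  0x3e  0xe8 ]

t0 = [0xe8, 0xa9, 0x8a, 0x83, 0x5f, 0x12, 0x3e, 0x89]
t1 = [0xe8, 0x12, 0xa9, 0x3e, 0x8a, 0x89, 0x83, 0xe8]
t2 = [0x12, 0x12, 0x89, 0xe8, 0x8a, 0x8a, 0x83, 0x5f]
t3 = [0xe8, 0x12, 0x12, 0x12, 0xa9, 0x89, 0x3e, 0xe8]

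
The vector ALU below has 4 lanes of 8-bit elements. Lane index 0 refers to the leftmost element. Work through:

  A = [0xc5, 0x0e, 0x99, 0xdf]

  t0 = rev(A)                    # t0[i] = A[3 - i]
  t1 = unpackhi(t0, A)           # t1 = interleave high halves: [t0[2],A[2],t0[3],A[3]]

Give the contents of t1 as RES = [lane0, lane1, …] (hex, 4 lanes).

  t0: df 99 0e c5
  t1: 0e 99 c5 df

RES = [0x0e, 0x99, 0xc5, 0xdf]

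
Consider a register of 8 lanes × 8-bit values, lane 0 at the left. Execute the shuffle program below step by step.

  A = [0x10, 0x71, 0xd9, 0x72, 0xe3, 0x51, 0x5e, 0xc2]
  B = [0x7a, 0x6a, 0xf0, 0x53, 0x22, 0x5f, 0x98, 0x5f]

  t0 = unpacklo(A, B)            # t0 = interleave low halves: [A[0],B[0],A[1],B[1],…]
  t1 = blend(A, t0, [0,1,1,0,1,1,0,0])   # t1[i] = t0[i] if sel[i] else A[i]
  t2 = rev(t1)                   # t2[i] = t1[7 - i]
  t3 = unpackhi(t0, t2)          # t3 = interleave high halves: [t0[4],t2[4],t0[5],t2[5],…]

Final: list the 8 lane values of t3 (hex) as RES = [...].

  t0: 10 7a 71 6a d9 f0 72 53
  t1: 10 7a 71 72 d9 f0 5e c2
  t2: c2 5e f0 d9 72 71 7a 10
  t3: d9 72 f0 71 72 7a 53 10

RES = [0xd9, 0x72, 0xf0, 0x71, 0x72, 0x7a, 0x53, 0x10]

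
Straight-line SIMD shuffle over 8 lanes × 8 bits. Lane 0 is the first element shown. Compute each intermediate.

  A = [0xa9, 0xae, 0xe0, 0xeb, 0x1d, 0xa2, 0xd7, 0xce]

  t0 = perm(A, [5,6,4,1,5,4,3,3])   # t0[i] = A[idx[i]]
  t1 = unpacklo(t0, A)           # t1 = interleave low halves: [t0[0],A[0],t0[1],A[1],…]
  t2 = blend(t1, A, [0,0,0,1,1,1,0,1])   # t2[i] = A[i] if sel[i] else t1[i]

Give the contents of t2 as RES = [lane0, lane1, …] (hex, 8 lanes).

RES = [ 0xa2  0xa9  0xd7  0xeb  0x1d  0xa2  0xae  0xce ]

  t0: a2 d7 1d ae a2 1d eb eb
  t1: a2 a9 d7 ae 1d e0 ae eb
  t2: a2 a9 d7 eb 1d a2 ae ce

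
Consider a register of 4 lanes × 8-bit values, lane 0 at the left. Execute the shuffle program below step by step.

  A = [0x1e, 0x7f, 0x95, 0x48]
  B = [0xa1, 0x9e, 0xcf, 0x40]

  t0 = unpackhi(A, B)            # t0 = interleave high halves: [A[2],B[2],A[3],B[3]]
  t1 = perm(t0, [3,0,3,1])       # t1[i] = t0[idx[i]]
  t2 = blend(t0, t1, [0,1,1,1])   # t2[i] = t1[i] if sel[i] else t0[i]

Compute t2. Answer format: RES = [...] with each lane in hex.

RES = [ 0x95  0x95  0x40  0xcf ]

  t0: 95 cf 48 40
  t1: 40 95 40 cf
  t2: 95 95 40 cf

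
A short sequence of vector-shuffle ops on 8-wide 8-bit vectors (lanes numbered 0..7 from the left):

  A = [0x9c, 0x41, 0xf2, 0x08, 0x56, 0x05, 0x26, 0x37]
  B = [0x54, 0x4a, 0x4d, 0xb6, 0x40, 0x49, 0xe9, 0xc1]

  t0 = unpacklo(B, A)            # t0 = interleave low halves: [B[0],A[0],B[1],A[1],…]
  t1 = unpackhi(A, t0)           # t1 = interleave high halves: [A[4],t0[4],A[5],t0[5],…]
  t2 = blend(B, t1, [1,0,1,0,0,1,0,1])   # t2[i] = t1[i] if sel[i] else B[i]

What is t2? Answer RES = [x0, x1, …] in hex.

  t0: 54 9c 4a 41 4d f2 b6 08
  t1: 56 4d 05 f2 26 b6 37 08
  t2: 56 4a 05 b6 40 b6 e9 08

RES = [0x56, 0x4a, 0x05, 0xb6, 0x40, 0xb6, 0xe9, 0x08]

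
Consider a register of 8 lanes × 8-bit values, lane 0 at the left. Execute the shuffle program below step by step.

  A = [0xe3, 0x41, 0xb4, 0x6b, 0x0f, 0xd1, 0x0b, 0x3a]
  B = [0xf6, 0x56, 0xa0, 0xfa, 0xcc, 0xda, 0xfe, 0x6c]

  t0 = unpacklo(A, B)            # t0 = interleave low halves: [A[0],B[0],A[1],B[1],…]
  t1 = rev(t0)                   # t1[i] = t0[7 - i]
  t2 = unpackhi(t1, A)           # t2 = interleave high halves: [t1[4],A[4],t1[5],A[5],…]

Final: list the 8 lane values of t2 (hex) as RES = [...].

→ t0 |e3|f6|41|56|b4|a0|6b|fa|
→ t1 |fa|6b|a0|b4|56|41|f6|e3|
→ t2 |56|0f|41|d1|f6|0b|e3|3a|

RES = [0x56, 0x0f, 0x41, 0xd1, 0xf6, 0x0b, 0xe3, 0x3a]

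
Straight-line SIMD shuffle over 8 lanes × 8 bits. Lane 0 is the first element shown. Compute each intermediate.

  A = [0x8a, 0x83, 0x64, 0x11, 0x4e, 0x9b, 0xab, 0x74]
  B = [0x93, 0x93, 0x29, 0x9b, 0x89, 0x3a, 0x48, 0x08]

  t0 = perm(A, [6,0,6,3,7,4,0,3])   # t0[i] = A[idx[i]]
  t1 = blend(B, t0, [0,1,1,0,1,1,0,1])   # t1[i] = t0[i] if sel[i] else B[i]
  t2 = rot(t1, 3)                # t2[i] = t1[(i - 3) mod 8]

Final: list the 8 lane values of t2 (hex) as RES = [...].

→ t0 |ab|8a|ab|11|74|4e|8a|11|
→ t1 |93|8a|ab|9b|74|4e|48|11|
→ t2 |4e|48|11|93|8a|ab|9b|74|

RES = [0x4e, 0x48, 0x11, 0x93, 0x8a, 0xab, 0x9b, 0x74]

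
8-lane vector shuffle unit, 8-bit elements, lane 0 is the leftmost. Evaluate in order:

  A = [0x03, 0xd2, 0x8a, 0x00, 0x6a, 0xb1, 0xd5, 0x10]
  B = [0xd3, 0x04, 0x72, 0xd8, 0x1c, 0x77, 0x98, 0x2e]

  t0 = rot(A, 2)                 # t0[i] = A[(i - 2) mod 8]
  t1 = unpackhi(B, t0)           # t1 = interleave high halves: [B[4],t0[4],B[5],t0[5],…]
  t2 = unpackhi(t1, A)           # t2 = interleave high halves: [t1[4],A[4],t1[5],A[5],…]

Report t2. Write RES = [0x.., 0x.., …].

RES = [0x98, 0x6a, 0x6a, 0xb1, 0x2e, 0xd5, 0xb1, 0x10]

→ t0 |d5|10|03|d2|8a|00|6a|b1|
→ t1 |1c|8a|77|00|98|6a|2e|b1|
→ t2 |98|6a|6a|b1|2e|d5|b1|10|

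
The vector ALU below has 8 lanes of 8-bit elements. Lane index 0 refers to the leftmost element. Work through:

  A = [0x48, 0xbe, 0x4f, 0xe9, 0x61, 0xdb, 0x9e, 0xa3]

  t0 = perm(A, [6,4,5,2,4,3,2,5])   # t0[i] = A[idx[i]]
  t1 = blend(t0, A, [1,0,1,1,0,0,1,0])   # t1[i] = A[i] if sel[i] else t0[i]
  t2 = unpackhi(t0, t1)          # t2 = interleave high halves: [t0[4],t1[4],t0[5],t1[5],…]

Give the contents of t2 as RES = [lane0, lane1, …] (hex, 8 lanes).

t0 = [0x9e, 0x61, 0xdb, 0x4f, 0x61, 0xe9, 0x4f, 0xdb]
t1 = [0x48, 0x61, 0x4f, 0xe9, 0x61, 0xe9, 0x9e, 0xdb]
t2 = [0x61, 0x61, 0xe9, 0xe9, 0x4f, 0x9e, 0xdb, 0xdb]

RES = [0x61, 0x61, 0xe9, 0xe9, 0x4f, 0x9e, 0xdb, 0xdb]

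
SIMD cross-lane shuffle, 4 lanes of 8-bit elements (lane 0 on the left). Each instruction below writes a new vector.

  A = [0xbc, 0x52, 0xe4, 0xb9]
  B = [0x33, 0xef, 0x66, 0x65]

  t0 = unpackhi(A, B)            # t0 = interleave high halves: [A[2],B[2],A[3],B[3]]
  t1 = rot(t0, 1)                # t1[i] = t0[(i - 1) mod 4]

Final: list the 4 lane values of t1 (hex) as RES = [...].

→ t0 |e4|66|b9|65|
→ t1 |65|e4|66|b9|

RES = [0x65, 0xe4, 0x66, 0xb9]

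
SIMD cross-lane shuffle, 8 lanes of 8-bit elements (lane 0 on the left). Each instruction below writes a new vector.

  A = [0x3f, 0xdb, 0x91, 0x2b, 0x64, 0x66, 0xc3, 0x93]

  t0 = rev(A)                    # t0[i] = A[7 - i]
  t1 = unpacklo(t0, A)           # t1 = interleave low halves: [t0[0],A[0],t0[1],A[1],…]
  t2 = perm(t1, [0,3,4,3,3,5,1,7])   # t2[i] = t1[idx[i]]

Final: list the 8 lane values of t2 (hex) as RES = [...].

→ t0 |93|c3|66|64|2b|91|db|3f|
→ t1 |93|3f|c3|db|66|91|64|2b|
→ t2 |93|db|66|db|db|91|3f|2b|

RES = [0x93, 0xdb, 0x66, 0xdb, 0xdb, 0x91, 0x3f, 0x2b]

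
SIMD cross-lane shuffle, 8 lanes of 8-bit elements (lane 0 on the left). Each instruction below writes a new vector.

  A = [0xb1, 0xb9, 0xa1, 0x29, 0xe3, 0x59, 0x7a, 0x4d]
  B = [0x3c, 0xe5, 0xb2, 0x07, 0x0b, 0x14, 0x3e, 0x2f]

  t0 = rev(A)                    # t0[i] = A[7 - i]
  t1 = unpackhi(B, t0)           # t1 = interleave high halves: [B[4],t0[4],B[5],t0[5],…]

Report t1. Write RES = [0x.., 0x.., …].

t0 = [0x4d, 0x7a, 0x59, 0xe3, 0x29, 0xa1, 0xb9, 0xb1]
t1 = [0x0b, 0x29, 0x14, 0xa1, 0x3e, 0xb9, 0x2f, 0xb1]

RES = [ 0x0b  0x29  0x14  0xa1  0x3e  0xb9  0x2f  0xb1 ]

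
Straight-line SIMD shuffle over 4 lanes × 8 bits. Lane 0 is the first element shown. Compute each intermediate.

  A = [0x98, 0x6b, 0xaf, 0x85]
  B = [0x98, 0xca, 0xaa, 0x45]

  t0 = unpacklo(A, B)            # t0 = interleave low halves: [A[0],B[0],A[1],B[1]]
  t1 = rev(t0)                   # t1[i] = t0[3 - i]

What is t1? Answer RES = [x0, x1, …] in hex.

  t0: 98 98 6b ca
  t1: ca 6b 98 98

RES = [0xca, 0x6b, 0x98, 0x98]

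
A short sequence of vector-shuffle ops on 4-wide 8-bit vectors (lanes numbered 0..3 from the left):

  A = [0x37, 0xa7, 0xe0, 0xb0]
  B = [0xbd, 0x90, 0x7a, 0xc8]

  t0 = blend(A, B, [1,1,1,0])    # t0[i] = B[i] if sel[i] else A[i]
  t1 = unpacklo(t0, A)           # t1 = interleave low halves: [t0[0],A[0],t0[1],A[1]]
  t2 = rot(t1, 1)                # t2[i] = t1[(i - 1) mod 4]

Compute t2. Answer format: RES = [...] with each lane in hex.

  t0: bd 90 7a b0
  t1: bd 37 90 a7
  t2: a7 bd 37 90

RES = [ 0xa7  0xbd  0x37  0x90 ]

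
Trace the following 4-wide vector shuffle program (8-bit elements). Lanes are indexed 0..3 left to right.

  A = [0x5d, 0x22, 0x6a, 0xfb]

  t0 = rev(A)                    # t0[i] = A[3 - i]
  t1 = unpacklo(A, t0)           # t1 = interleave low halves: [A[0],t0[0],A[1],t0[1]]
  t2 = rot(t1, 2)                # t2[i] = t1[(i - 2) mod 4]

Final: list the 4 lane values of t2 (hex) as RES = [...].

RES = [0x22, 0x6a, 0x5d, 0xfb]

t0 = [0xfb, 0x6a, 0x22, 0x5d]
t1 = [0x5d, 0xfb, 0x22, 0x6a]
t2 = [0x22, 0x6a, 0x5d, 0xfb]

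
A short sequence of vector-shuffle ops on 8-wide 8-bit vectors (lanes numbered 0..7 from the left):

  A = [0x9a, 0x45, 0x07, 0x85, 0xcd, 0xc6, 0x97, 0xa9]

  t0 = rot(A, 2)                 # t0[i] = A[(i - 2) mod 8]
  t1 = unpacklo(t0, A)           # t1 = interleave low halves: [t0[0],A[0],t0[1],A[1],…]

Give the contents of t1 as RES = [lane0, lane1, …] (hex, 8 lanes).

t0 = [0x97, 0xa9, 0x9a, 0x45, 0x07, 0x85, 0xcd, 0xc6]
t1 = [0x97, 0x9a, 0xa9, 0x45, 0x9a, 0x07, 0x45, 0x85]

RES = [0x97, 0x9a, 0xa9, 0x45, 0x9a, 0x07, 0x45, 0x85]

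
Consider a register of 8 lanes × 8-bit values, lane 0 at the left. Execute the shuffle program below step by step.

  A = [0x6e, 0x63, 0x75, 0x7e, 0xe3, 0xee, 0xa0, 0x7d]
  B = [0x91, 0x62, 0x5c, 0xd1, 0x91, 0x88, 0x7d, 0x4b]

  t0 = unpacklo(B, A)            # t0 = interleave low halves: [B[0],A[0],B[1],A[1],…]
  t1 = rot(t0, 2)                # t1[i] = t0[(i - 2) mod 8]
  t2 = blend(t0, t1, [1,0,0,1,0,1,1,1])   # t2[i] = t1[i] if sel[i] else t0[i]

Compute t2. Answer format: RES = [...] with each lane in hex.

  t0: 91 6e 62 63 5c 75 d1 7e
  t1: d1 7e 91 6e 62 63 5c 75
  t2: d1 6e 62 6e 5c 63 5c 75

RES = [0xd1, 0x6e, 0x62, 0x6e, 0x5c, 0x63, 0x5c, 0x75]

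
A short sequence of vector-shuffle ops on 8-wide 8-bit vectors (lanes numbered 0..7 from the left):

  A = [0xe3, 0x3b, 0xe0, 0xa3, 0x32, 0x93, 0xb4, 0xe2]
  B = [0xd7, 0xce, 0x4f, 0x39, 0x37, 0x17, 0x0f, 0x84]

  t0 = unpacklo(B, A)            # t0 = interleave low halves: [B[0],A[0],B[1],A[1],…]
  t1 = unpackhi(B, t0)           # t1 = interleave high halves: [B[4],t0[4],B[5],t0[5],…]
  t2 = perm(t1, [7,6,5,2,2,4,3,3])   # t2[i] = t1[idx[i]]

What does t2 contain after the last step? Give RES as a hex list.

RES = [0xa3, 0x84, 0x39, 0x17, 0x17, 0x0f, 0xe0, 0xe0]

  t0: d7 e3 ce 3b 4f e0 39 a3
  t1: 37 4f 17 e0 0f 39 84 a3
  t2: a3 84 39 17 17 0f e0 e0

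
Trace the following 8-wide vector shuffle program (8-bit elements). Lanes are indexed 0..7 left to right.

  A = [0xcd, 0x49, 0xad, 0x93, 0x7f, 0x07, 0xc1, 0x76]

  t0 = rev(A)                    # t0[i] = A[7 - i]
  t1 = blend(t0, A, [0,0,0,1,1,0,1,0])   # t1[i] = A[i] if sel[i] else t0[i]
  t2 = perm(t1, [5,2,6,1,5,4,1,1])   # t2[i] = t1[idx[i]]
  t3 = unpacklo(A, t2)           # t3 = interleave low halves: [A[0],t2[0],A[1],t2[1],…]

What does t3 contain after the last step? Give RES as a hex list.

t0 = [0x76, 0xc1, 0x07, 0x7f, 0x93, 0xad, 0x49, 0xcd]
t1 = [0x76, 0xc1, 0x07, 0x93, 0x7f, 0xad, 0xc1, 0xcd]
t2 = [0xad, 0x07, 0xc1, 0xc1, 0xad, 0x7f, 0xc1, 0xc1]
t3 = [0xcd, 0xad, 0x49, 0x07, 0xad, 0xc1, 0x93, 0xc1]

RES = [ 0xcd  0xad  0x49  0x07  0xad  0xc1  0x93  0xc1 ]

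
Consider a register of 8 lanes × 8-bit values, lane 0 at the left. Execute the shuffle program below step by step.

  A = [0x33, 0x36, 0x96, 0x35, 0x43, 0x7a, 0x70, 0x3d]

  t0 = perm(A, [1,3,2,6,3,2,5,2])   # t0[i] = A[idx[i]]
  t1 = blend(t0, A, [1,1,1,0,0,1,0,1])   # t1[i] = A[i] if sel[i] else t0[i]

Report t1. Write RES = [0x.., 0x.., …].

RES = [0x33, 0x36, 0x96, 0x70, 0x35, 0x7a, 0x7a, 0x3d]

  t0: 36 35 96 70 35 96 7a 96
  t1: 33 36 96 70 35 7a 7a 3d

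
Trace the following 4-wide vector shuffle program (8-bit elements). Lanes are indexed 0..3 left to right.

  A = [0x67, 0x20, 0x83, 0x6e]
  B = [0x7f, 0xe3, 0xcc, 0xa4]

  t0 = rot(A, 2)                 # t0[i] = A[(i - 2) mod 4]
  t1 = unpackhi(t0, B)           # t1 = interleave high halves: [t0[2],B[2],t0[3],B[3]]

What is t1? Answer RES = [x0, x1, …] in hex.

t0 = [0x83, 0x6e, 0x67, 0x20]
t1 = [0x67, 0xcc, 0x20, 0xa4]

RES = [ 0x67  0xcc  0x20  0xa4 ]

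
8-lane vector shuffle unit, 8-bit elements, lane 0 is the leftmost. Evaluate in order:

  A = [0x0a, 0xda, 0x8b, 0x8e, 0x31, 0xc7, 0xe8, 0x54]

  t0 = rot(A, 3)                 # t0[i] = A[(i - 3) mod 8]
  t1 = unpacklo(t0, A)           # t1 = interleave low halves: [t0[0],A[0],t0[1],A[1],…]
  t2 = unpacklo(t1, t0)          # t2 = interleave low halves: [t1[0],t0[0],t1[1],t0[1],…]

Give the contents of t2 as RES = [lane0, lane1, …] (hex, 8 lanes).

  t0: c7 e8 54 0a da 8b 8e 31
  t1: c7 0a e8 da 54 8b 0a 8e
  t2: c7 c7 0a e8 e8 54 da 0a

RES = [0xc7, 0xc7, 0x0a, 0xe8, 0xe8, 0x54, 0xda, 0x0a]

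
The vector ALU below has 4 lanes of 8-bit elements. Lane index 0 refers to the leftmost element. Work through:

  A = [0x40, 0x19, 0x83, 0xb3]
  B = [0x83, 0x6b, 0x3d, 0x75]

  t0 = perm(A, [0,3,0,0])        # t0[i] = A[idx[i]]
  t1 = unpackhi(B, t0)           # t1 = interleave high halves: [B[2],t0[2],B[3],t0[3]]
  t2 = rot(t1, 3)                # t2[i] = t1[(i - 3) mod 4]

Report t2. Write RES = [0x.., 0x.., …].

→ t0 |40|b3|40|40|
→ t1 |3d|40|75|40|
→ t2 |40|75|40|3d|

RES = [ 0x40  0x75  0x40  0x3d ]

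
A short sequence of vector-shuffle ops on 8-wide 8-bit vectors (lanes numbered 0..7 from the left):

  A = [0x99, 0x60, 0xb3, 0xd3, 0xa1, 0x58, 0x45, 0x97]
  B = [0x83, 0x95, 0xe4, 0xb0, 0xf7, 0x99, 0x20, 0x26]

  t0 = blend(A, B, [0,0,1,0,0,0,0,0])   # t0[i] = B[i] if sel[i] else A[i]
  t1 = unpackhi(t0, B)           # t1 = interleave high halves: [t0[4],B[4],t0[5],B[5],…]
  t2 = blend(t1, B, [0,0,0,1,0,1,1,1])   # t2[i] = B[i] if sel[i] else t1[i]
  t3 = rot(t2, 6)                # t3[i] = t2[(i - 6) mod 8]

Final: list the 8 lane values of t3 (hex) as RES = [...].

→ t0 |99|60|e4|d3|a1|58|45|97|
→ t1 |a1|f7|58|99|45|20|97|26|
→ t2 |a1|f7|58|b0|45|99|20|26|
→ t3 |58|b0|45|99|20|26|a1|f7|

RES = [0x58, 0xb0, 0x45, 0x99, 0x20, 0x26, 0xa1, 0xf7]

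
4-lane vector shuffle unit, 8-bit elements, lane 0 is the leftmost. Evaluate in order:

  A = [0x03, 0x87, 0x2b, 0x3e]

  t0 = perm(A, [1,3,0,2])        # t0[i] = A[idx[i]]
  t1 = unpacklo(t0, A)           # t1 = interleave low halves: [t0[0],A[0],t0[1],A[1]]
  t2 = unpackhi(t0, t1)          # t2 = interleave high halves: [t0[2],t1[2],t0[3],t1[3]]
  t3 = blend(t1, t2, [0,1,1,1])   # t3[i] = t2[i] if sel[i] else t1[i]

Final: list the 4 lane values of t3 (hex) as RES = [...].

t0 = [0x87, 0x3e, 0x03, 0x2b]
t1 = [0x87, 0x03, 0x3e, 0x87]
t2 = [0x03, 0x3e, 0x2b, 0x87]
t3 = [0x87, 0x3e, 0x2b, 0x87]

RES = [0x87, 0x3e, 0x2b, 0x87]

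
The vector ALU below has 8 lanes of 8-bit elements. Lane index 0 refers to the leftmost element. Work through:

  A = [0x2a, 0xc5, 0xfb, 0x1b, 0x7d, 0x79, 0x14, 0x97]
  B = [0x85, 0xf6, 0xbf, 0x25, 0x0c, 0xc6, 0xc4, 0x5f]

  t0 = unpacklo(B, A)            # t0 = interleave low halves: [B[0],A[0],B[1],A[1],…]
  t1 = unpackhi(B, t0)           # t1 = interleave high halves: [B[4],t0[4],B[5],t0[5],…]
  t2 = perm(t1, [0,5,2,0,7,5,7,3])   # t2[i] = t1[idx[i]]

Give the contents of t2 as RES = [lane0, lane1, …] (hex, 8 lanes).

RES = [ 0x0c  0x25  0xc6  0x0c  0x1b  0x25  0x1b  0xfb ]

→ t0 |85|2a|f6|c5|bf|fb|25|1b|
→ t1 |0c|bf|c6|fb|c4|25|5f|1b|
→ t2 |0c|25|c6|0c|1b|25|1b|fb|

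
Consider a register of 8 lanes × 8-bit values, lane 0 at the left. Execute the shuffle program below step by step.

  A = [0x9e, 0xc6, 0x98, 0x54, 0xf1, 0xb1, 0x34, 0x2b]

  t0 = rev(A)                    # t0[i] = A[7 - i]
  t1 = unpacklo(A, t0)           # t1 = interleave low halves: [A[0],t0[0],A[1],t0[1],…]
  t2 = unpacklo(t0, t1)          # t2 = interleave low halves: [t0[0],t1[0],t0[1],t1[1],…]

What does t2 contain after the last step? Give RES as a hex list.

  t0: 2b 34 b1 f1 54 98 c6 9e
  t1: 9e 2b c6 34 98 b1 54 f1
  t2: 2b 9e 34 2b b1 c6 f1 34

RES = [ 0x2b  0x9e  0x34  0x2b  0xb1  0xc6  0xf1  0x34 ]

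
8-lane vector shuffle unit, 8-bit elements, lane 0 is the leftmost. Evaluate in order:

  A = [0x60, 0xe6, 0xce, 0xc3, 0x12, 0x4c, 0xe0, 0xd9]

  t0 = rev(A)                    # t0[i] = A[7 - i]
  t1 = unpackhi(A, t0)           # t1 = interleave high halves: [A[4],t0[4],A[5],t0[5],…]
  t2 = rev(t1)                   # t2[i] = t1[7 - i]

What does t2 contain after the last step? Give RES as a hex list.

RES = [0x60, 0xd9, 0xe6, 0xe0, 0xce, 0x4c, 0xc3, 0x12]

→ t0 |d9|e0|4c|12|c3|ce|e6|60|
→ t1 |12|c3|4c|ce|e0|e6|d9|60|
→ t2 |60|d9|e6|e0|ce|4c|c3|12|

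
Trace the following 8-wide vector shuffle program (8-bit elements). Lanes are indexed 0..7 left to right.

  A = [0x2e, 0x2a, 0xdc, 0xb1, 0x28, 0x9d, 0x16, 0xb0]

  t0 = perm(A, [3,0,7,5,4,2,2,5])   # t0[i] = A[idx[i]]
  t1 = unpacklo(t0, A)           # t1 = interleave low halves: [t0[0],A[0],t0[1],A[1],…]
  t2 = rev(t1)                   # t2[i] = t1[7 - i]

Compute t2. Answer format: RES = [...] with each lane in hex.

→ t0 |b1|2e|b0|9d|28|dc|dc|9d|
→ t1 |b1|2e|2e|2a|b0|dc|9d|b1|
→ t2 |b1|9d|dc|b0|2a|2e|2e|b1|

RES = [0xb1, 0x9d, 0xdc, 0xb0, 0x2a, 0x2e, 0x2e, 0xb1]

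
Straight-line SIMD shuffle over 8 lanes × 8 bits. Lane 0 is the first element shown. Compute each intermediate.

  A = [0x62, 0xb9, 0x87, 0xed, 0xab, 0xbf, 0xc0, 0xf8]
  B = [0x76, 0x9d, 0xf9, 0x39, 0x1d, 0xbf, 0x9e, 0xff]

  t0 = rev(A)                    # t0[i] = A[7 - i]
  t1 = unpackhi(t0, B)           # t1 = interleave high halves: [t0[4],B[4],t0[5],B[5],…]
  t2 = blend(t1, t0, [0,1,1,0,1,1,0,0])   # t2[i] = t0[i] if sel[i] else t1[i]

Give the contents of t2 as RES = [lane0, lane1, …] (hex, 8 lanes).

RES = [0xed, 0xc0, 0xbf, 0xbf, 0xed, 0x87, 0x62, 0xff]

t0 = [0xf8, 0xc0, 0xbf, 0xab, 0xed, 0x87, 0xb9, 0x62]
t1 = [0xed, 0x1d, 0x87, 0xbf, 0xb9, 0x9e, 0x62, 0xff]
t2 = [0xed, 0xc0, 0xbf, 0xbf, 0xed, 0x87, 0x62, 0xff]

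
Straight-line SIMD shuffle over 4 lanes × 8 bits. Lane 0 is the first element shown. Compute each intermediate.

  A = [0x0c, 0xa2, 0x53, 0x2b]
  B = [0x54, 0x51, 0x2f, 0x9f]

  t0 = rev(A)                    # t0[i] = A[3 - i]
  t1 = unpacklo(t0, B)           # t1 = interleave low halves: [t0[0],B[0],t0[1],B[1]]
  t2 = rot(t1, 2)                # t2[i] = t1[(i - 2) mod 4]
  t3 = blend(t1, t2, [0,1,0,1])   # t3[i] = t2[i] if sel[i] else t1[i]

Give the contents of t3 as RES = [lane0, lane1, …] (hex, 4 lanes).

RES = [ 0x2b  0x51  0x53  0x54 ]

t0 = [0x2b, 0x53, 0xa2, 0x0c]
t1 = [0x2b, 0x54, 0x53, 0x51]
t2 = [0x53, 0x51, 0x2b, 0x54]
t3 = [0x2b, 0x51, 0x53, 0x54]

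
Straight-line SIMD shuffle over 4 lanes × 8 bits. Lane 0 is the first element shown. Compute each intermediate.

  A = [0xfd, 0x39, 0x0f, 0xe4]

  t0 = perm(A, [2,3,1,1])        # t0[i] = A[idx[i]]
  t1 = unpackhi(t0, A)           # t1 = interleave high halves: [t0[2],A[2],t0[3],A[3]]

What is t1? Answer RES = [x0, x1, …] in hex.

t0 = [0x0f, 0xe4, 0x39, 0x39]
t1 = [0x39, 0x0f, 0x39, 0xe4]

RES = [0x39, 0x0f, 0x39, 0xe4]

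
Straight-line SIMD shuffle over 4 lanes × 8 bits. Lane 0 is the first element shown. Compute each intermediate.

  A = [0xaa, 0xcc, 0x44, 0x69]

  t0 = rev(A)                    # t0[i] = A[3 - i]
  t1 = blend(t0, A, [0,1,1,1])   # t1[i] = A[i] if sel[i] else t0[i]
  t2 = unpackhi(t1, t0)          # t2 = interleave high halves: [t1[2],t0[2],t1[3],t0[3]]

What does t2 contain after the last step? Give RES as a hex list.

  t0: 69 44 cc aa
  t1: 69 cc 44 69
  t2: 44 cc 69 aa

RES = [ 0x44  0xcc  0x69  0xaa ]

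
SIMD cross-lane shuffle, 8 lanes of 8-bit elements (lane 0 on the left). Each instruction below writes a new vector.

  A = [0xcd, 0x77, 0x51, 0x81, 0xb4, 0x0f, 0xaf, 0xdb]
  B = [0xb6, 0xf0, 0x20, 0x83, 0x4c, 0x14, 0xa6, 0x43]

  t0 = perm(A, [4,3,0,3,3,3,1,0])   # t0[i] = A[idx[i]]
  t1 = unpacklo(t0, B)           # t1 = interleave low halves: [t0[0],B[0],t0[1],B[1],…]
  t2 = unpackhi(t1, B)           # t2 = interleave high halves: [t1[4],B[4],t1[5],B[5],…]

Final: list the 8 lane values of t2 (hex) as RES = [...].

RES = [0xcd, 0x4c, 0x20, 0x14, 0x81, 0xa6, 0x83, 0x43]

→ t0 |b4|81|cd|81|81|81|77|cd|
→ t1 |b4|b6|81|f0|cd|20|81|83|
→ t2 |cd|4c|20|14|81|a6|83|43|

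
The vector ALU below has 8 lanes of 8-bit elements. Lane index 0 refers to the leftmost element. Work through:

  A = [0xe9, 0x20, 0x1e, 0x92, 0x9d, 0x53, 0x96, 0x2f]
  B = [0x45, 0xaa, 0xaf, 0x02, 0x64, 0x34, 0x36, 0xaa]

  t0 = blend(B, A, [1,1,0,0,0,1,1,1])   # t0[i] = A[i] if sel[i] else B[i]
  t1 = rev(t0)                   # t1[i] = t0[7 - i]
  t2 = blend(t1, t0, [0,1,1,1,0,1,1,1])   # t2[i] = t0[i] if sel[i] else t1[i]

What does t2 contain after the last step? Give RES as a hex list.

RES = [ 0x2f  0x20  0xaf  0x02  0x02  0x53  0x96  0x2f ]

→ t0 |e9|20|af|02|64|53|96|2f|
→ t1 |2f|96|53|64|02|af|20|e9|
→ t2 |2f|20|af|02|02|53|96|2f|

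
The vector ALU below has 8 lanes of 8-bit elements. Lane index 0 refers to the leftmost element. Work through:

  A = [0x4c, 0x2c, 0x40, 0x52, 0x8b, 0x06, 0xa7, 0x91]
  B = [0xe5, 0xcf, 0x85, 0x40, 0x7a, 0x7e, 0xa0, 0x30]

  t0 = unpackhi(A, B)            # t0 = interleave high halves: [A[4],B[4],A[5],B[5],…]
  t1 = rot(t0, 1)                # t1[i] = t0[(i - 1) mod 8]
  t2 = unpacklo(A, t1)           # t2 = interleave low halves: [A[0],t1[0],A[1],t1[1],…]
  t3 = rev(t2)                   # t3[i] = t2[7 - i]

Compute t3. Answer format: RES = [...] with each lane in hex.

RES = [0x06, 0x52, 0x7a, 0x40, 0x8b, 0x2c, 0x30, 0x4c]

→ t0 |8b|7a|06|7e|a7|a0|91|30|
→ t1 |30|8b|7a|06|7e|a7|a0|91|
→ t2 |4c|30|2c|8b|40|7a|52|06|
→ t3 |06|52|7a|40|8b|2c|30|4c|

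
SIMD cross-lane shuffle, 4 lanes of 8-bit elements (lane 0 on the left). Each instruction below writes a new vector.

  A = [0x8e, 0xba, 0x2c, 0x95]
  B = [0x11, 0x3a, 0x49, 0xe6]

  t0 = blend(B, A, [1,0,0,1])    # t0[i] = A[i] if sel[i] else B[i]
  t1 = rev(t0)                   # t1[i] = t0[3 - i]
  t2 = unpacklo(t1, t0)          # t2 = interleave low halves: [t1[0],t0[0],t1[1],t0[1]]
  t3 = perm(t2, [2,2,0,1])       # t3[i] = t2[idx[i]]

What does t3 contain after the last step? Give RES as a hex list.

t0 = [0x8e, 0x3a, 0x49, 0x95]
t1 = [0x95, 0x49, 0x3a, 0x8e]
t2 = [0x95, 0x8e, 0x49, 0x3a]
t3 = [0x49, 0x49, 0x95, 0x8e]

RES = [ 0x49  0x49  0x95  0x8e ]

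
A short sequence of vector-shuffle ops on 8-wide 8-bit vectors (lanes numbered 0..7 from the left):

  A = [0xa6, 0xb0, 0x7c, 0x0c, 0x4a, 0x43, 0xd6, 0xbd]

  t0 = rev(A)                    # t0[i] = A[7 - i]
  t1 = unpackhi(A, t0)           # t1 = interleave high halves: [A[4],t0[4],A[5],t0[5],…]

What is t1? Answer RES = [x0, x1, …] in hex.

RES = [ 0x4a  0x0c  0x43  0x7c  0xd6  0xb0  0xbd  0xa6 ]

  t0: bd d6 43 4a 0c 7c b0 a6
  t1: 4a 0c 43 7c d6 b0 bd a6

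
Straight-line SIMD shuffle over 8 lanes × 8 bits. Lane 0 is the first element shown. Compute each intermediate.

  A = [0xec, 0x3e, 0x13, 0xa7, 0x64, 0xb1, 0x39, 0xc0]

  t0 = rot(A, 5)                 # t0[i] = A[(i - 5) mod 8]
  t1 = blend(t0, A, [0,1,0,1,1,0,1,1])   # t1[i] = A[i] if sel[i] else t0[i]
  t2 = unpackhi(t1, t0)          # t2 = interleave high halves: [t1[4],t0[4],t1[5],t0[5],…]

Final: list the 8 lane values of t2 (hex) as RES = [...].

RES = [ 0x64  0xc0  0xec  0xec  0x39  0x3e  0xc0  0x13 ]

t0 = [0xa7, 0x64, 0xb1, 0x39, 0xc0, 0xec, 0x3e, 0x13]
t1 = [0xa7, 0x3e, 0xb1, 0xa7, 0x64, 0xec, 0x39, 0xc0]
t2 = [0x64, 0xc0, 0xec, 0xec, 0x39, 0x3e, 0xc0, 0x13]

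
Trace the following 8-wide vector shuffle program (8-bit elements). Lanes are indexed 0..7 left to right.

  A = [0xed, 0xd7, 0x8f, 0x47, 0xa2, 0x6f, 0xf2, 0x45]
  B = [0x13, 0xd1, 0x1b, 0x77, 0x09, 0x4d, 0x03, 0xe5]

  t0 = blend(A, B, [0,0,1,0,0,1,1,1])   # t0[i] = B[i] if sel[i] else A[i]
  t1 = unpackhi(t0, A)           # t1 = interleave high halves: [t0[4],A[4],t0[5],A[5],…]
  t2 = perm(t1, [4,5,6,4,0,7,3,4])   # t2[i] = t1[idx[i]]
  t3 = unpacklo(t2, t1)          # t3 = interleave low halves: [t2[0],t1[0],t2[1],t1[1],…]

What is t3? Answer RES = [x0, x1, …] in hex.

t0 = [0xed, 0xd7, 0x1b, 0x47, 0xa2, 0x4d, 0x03, 0xe5]
t1 = [0xa2, 0xa2, 0x4d, 0x6f, 0x03, 0xf2, 0xe5, 0x45]
t2 = [0x03, 0xf2, 0xe5, 0x03, 0xa2, 0x45, 0x6f, 0x03]
t3 = [0x03, 0xa2, 0xf2, 0xa2, 0xe5, 0x4d, 0x03, 0x6f]

RES = [ 0x03  0xa2  0xf2  0xa2  0xe5  0x4d  0x03  0x6f ]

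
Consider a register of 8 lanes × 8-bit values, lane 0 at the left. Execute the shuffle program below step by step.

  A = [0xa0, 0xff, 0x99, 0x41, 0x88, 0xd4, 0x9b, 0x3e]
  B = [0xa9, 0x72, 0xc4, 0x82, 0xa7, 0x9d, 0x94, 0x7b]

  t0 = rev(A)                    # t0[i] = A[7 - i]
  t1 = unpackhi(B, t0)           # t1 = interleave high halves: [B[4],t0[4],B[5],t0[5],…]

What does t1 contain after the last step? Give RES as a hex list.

RES = [0xa7, 0x41, 0x9d, 0x99, 0x94, 0xff, 0x7b, 0xa0]

  t0: 3e 9b d4 88 41 99 ff a0
  t1: a7 41 9d 99 94 ff 7b a0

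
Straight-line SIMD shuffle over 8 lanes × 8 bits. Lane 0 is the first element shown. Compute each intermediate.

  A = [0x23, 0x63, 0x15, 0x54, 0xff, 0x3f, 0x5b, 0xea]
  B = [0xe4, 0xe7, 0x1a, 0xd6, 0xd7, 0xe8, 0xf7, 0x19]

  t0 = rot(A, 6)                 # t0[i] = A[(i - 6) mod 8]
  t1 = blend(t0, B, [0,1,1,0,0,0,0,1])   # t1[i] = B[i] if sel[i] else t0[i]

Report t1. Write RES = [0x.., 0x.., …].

RES = [ 0x15  0xe7  0x1a  0x3f  0x5b  0xea  0x23  0x19 ]

→ t0 |15|54|ff|3f|5b|ea|23|63|
→ t1 |15|e7|1a|3f|5b|ea|23|19|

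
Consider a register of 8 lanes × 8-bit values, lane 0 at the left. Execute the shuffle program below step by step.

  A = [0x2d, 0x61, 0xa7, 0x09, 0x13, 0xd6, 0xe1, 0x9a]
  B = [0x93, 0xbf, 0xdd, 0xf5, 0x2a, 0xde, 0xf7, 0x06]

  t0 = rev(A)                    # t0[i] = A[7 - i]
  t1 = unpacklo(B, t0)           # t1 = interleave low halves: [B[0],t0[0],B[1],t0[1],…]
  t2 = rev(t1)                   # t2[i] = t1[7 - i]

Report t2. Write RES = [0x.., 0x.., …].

RES = [0x13, 0xf5, 0xd6, 0xdd, 0xe1, 0xbf, 0x9a, 0x93]

→ t0 |9a|e1|d6|13|09|a7|61|2d|
→ t1 |93|9a|bf|e1|dd|d6|f5|13|
→ t2 |13|f5|d6|dd|e1|bf|9a|93|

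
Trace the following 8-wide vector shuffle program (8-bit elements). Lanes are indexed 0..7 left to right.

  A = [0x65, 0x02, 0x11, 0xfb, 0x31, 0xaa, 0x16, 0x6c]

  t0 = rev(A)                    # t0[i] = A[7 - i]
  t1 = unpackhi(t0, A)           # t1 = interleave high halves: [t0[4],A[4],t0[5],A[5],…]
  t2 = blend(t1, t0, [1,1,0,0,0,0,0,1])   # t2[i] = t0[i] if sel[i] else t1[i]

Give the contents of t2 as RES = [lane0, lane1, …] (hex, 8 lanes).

t0 = [0x6c, 0x16, 0xaa, 0x31, 0xfb, 0x11, 0x02, 0x65]
t1 = [0xfb, 0x31, 0x11, 0xaa, 0x02, 0x16, 0x65, 0x6c]
t2 = [0x6c, 0x16, 0x11, 0xaa, 0x02, 0x16, 0x65, 0x65]

RES = [0x6c, 0x16, 0x11, 0xaa, 0x02, 0x16, 0x65, 0x65]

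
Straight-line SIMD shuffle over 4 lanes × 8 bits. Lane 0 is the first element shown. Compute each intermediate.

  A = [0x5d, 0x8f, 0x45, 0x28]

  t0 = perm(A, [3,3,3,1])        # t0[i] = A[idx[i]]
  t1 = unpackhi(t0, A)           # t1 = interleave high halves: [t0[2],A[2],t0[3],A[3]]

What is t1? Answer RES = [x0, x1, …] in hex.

RES = [ 0x28  0x45  0x8f  0x28 ]

t0 = [0x28, 0x28, 0x28, 0x8f]
t1 = [0x28, 0x45, 0x8f, 0x28]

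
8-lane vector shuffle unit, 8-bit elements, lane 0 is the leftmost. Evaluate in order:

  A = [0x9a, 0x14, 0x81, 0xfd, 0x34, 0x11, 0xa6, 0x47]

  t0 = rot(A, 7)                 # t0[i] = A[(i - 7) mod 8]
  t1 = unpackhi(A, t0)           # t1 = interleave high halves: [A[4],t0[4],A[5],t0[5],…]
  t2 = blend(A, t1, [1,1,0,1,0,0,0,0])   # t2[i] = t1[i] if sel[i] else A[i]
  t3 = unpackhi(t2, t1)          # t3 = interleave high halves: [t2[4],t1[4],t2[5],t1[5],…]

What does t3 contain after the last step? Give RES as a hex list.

→ t0 |14|81|fd|34|11|a6|47|9a|
→ t1 |34|11|11|a6|a6|47|47|9a|
→ t2 |34|11|81|a6|34|11|a6|47|
→ t3 |34|a6|11|47|a6|47|47|9a|

RES = [ 0x34  0xa6  0x11  0x47  0xa6  0x47  0x47  0x9a ]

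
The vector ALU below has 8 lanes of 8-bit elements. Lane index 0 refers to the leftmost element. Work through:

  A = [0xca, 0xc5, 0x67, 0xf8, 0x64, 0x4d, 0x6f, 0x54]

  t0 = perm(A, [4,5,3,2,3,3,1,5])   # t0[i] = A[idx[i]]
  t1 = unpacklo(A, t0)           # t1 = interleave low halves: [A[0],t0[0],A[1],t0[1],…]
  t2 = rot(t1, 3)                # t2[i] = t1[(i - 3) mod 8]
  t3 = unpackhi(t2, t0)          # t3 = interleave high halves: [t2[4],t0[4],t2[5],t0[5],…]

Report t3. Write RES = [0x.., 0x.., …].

  t0: 64 4d f8 67 f8 f8 c5 4d
  t1: ca 64 c5 4d 67 f8 f8 67
  t2: f8 f8 67 ca 64 c5 4d 67
  t3: 64 f8 c5 f8 4d c5 67 4d

RES = [0x64, 0xf8, 0xc5, 0xf8, 0x4d, 0xc5, 0x67, 0x4d]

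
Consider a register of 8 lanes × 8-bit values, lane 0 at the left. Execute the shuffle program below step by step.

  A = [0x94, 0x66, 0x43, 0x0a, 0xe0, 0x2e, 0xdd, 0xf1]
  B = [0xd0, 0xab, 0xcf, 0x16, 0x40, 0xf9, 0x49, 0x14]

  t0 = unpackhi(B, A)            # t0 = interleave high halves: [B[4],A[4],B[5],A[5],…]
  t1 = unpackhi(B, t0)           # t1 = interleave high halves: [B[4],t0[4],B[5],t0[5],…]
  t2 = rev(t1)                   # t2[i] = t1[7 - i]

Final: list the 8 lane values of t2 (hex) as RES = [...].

  t0: 40 e0 f9 2e 49 dd 14 f1
  t1: 40 49 f9 dd 49 14 14 f1
  t2: f1 14 14 49 dd f9 49 40

RES = [0xf1, 0x14, 0x14, 0x49, 0xdd, 0xf9, 0x49, 0x40]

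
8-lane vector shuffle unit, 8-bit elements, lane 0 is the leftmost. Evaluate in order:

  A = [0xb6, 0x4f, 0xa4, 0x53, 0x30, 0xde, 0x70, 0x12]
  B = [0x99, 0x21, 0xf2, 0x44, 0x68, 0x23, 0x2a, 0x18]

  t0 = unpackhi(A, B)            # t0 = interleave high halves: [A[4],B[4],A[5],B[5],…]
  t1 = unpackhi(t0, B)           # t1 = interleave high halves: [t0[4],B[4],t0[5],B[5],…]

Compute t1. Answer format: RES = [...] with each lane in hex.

RES = [0x70, 0x68, 0x2a, 0x23, 0x12, 0x2a, 0x18, 0x18]

  t0: 30 68 de 23 70 2a 12 18
  t1: 70 68 2a 23 12 2a 18 18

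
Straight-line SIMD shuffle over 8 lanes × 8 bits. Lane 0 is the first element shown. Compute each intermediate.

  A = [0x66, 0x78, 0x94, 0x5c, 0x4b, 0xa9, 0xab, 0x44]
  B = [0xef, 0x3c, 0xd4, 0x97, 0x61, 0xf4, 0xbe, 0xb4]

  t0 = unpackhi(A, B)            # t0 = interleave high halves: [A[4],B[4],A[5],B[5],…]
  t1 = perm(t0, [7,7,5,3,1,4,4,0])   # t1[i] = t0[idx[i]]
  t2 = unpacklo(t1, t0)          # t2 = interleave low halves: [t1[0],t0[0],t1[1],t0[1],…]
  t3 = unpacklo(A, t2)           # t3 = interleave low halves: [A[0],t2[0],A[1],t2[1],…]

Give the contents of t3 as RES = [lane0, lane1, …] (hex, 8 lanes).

RES = [0x66, 0xb4, 0x78, 0x4b, 0x94, 0xb4, 0x5c, 0x61]

t0 = [0x4b, 0x61, 0xa9, 0xf4, 0xab, 0xbe, 0x44, 0xb4]
t1 = [0xb4, 0xb4, 0xbe, 0xf4, 0x61, 0xab, 0xab, 0x4b]
t2 = [0xb4, 0x4b, 0xb4, 0x61, 0xbe, 0xa9, 0xf4, 0xf4]
t3 = [0x66, 0xb4, 0x78, 0x4b, 0x94, 0xb4, 0x5c, 0x61]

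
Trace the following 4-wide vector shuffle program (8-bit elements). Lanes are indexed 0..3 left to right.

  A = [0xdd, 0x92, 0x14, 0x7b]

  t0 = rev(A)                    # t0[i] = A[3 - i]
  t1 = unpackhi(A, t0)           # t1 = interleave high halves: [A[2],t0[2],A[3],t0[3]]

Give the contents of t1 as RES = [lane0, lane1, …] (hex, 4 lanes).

→ t0 |7b|14|92|dd|
→ t1 |14|92|7b|dd|

RES = [0x14, 0x92, 0x7b, 0xdd]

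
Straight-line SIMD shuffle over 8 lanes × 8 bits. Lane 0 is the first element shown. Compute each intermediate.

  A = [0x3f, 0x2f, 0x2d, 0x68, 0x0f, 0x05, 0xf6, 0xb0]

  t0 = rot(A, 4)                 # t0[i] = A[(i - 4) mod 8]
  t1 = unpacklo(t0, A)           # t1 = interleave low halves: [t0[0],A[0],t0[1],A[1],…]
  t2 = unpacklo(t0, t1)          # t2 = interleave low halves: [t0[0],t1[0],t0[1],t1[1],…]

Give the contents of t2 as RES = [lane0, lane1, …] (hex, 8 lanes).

→ t0 |0f|05|f6|b0|3f|2f|2d|68|
→ t1 |0f|3f|05|2f|f6|2d|b0|68|
→ t2 |0f|0f|05|3f|f6|05|b0|2f|

RES = [0x0f, 0x0f, 0x05, 0x3f, 0xf6, 0x05, 0xb0, 0x2f]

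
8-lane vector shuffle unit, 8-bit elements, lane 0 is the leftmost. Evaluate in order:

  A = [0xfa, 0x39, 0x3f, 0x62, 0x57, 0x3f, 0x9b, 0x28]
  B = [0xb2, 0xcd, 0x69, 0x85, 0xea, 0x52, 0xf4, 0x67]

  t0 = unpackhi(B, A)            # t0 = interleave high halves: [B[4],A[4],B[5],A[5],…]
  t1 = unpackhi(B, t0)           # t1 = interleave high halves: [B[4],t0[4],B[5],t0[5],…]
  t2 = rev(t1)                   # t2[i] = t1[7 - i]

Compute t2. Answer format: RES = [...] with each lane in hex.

RES = [0x28, 0x67, 0x67, 0xf4, 0x9b, 0x52, 0xf4, 0xea]

t0 = [0xea, 0x57, 0x52, 0x3f, 0xf4, 0x9b, 0x67, 0x28]
t1 = [0xea, 0xf4, 0x52, 0x9b, 0xf4, 0x67, 0x67, 0x28]
t2 = [0x28, 0x67, 0x67, 0xf4, 0x9b, 0x52, 0xf4, 0xea]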